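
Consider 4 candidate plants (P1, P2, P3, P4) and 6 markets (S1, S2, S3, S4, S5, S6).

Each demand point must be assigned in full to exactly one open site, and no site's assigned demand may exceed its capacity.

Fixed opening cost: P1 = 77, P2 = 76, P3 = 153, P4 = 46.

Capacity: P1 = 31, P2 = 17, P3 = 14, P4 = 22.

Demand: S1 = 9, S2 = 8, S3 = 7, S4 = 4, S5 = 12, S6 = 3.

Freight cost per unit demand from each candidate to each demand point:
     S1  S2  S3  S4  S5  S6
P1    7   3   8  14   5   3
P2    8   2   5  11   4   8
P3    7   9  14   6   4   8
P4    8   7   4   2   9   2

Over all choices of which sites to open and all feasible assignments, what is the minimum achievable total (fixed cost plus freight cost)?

Open {P1, P4}; cheapest assignment that respects the capacities:
  P1 (cap 31, load 29): S1, S2, S5 — cost 9×7 + 8×3 + 12×5 = 147
  P4 (cap 22, load 14): S3, S4, S6 — cost 7×4 + 4×2 + 3×2 = 42
  Shipping 189, fixed 123 → total 312.
  Any other capacity-feasible assignment to {P1, P4} ships for at least 189.
Compare {P1, P2, P4}: its best feasible assignment gives total 376.
Compare {P1, P2}: its best feasible assignment gives total 392.
Every other set of open sites that can feasibly serve all demand totals ≥ 376 even under its best assignment. Minimum: 312.

312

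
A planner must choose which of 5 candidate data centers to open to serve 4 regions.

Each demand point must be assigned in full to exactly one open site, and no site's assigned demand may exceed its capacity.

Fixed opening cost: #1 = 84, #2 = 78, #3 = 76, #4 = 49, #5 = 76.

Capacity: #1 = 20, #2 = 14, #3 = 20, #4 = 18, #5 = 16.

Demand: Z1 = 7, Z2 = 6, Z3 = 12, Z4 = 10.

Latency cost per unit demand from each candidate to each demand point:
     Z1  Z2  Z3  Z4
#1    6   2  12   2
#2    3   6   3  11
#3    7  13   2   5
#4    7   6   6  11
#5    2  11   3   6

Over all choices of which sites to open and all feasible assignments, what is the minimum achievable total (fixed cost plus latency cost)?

Open {#1, #3}; cheapest assignment that respects the capacities:
  #1 (cap 20, load 16): Z2, Z4 — cost 6×2 + 10×2 = 32
  #3 (cap 20, load 19): Z1, Z3 — cost 7×7 + 12×2 = 73
  Shipping 105, fixed 160 → total 265.
  Any other capacity-feasible assignment to {#1, #3} ships for at least 105.
Compare {#1, #4}: its best feasible assignment gives total 303.
Compare {#1, #3, #5}: its best feasible assignment gives total 306.
Every other set of open sites that can feasibly serve all demand totals ≥ 303 even under its best assignment. Minimum: 265.

265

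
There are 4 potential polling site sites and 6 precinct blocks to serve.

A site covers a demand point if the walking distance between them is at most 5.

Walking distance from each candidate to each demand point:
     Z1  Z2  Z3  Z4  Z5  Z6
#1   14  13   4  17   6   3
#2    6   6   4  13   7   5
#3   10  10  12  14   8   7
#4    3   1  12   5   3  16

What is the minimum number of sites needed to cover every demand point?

Coverage sets (demand points within 5 of each site):
  #1: {Z3, Z6}
  #2: {Z3, Z6}
  #3: {}
  #4: {Z1, Z2, Z4, Z5}
No single site covers all 6 demand points.
But {#1, #4} covers everything, so the minimum is 2.

2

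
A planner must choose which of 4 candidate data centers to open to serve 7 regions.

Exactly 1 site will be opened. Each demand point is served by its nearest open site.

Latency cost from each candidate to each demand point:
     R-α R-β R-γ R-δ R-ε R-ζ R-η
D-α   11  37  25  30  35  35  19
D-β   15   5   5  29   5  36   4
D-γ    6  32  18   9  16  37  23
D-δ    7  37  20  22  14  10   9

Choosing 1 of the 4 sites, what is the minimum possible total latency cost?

99

Open {D-β}.
  R-α→D-β 15, R-β→D-β 5, R-γ→D-β 5, R-δ→D-β 29, R-ε→D-β 5, R-ζ→D-β 36, R-η→D-β 4  ⇒ total 99.
Compare {D-δ}: total 119.
Compare {D-γ}: total 141.
No size-1 selection does better; minimum is 99.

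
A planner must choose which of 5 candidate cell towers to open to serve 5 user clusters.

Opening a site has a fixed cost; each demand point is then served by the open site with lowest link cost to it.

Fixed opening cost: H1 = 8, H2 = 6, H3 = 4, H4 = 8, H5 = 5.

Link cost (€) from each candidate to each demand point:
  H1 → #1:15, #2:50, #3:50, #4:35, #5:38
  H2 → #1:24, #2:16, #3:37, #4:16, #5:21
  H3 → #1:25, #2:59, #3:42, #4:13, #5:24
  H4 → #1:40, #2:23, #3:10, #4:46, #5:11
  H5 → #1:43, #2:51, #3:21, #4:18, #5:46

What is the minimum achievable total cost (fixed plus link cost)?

Open {H1, H2, H4}: assign each demand point to its cheapest open site.
  #1→H1 15, #2→H2 16, #3→H4 10, #4→H2 16, #5→H4 11
  link cost 68, fixed 22 → total 90.
Compare {H2, H4}: link cost 77 + fixed 14 = 91.
Compare {H1, H2, H3, H4}: link cost 65 + fixed 26 = 91.
Compare {H1, H3, H4}: link cost 72 + fixed 20 = 92.
All other subsets cost ≥ 91. Minimum total cost: 90.

90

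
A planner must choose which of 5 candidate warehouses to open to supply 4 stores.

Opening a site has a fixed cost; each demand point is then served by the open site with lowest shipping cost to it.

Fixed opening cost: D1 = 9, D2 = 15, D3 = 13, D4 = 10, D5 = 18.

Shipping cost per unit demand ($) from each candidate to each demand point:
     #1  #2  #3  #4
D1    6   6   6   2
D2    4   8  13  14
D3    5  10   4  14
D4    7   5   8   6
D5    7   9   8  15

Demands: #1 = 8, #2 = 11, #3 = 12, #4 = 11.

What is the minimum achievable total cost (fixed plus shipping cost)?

197

Open {D1, D3, D4}: assign each demand point to its cheapest open site.
  #1→D3 8×5=40, #2→D4 11×5=55, #3→D3 12×4=48, #4→D1 11×2=22
  shipping cost 165, fixed 32 → total 197.
Compare {D1, D3}: shipping cost 176 + fixed 22 = 198.
Compare {D1, D2, D3, D4}: shipping cost 157 + fixed 47 = 204.
Compare {D1, D2, D3}: shipping cost 168 + fixed 37 = 205.
All other subsets cost ≥ 198. Minimum total cost: 197.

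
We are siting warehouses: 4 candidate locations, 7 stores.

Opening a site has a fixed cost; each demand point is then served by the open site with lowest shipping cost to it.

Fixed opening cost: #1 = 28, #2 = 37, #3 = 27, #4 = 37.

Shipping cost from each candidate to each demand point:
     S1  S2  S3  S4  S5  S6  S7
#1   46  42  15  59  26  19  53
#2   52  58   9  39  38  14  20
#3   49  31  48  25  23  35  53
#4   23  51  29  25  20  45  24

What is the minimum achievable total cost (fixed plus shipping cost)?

233

Open {#1, #4}: assign each demand point to its cheapest open site.
  S1→#4 23, S2→#1 42, S3→#1 15, S4→#4 25, S5→#4 20, S6→#1 19, S7→#4 24
  shipping cost 168, fixed 65 → total 233.
Compare {#2, #3}: shipping cost 171 + fixed 64 = 235.
Compare {#2, #4}: shipping cost 162 + fixed 74 = 236.
Compare {#2, #3, #4}: shipping cost 142 + fixed 101 = 243.
All other subsets cost ≥ 235. Minimum total cost: 233.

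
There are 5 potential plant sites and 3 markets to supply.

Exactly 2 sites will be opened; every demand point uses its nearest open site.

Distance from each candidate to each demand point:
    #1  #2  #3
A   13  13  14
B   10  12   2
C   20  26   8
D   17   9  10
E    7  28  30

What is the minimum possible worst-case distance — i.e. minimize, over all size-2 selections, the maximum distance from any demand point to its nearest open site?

10

Open {B, D}.
  Farthest demand point is #1 at distance 10 (to B); all others are ≤ 10.
With {D, E} the worst case is 10.
With {A, B} the worst case is 12.
No size-2 selection achieves below 10.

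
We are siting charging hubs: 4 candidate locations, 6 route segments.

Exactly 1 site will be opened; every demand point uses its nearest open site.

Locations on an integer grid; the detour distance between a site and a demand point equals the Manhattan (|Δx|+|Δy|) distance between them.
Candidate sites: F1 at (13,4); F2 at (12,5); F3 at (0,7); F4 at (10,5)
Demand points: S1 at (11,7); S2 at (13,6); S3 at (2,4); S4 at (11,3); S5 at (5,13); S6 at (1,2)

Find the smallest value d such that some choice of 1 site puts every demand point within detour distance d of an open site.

Open {F4}.
  Farthest demand point is S5 at detour distance 13 (to F4); all others are ≤ 13.
With {F2} the worst case is 15.
With {F3} the worst case is 15.
No size-1 selection achieves below 13.

13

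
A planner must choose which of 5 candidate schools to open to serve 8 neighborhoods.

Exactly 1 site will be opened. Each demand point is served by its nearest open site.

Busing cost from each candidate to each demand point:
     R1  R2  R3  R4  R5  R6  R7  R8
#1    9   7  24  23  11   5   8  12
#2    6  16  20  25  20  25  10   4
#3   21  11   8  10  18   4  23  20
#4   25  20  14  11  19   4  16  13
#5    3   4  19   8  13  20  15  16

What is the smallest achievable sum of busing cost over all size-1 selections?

98

Open {#5}.
  R1→#5 3, R2→#5 4, R3→#5 19, R4→#5 8, R5→#5 13, R6→#5 20, R7→#5 15, R8→#5 16  ⇒ total 98.
Compare {#1}: total 99.
Compare {#3}: total 115.
No size-1 selection does better; minimum is 98.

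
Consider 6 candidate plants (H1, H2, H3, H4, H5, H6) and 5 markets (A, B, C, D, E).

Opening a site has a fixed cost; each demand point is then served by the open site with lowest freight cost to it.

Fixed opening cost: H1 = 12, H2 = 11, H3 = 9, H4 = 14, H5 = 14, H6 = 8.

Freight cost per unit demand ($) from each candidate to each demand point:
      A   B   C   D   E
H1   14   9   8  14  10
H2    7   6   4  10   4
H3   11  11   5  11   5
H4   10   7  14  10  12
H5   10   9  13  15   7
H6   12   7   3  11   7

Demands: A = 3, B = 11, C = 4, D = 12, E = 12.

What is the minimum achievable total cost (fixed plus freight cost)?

282

Open {H2}: assign each demand point to its cheapest open site.
  A→H2 3×7=21, B→H2 11×6=66, C→H2 4×4=16, D→H2 12×10=120, E→H2 12×4=48
  freight cost 271, fixed 11 → total 282.
Compare {H2, H6}: freight cost 267 + fixed 19 = 286.
Compare {H2, H3}: freight cost 271 + fixed 20 = 291.
Compare {H1, H2}: freight cost 271 + fixed 23 = 294.
All other subsets cost ≥ 286. Minimum total cost: 282.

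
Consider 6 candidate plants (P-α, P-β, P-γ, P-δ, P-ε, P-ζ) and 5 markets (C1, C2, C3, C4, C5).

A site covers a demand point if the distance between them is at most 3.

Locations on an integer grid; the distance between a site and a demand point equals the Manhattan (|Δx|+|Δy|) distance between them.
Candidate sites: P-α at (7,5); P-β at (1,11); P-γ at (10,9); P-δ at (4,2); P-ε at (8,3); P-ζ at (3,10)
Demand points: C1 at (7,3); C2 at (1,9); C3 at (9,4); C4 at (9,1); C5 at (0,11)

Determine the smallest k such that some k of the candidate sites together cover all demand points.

2

Coverage sets (demand points within 3 of each site):
  P-α: {C1, C3}
  P-β: {C2, C5}
  P-γ: {}
  P-δ: {}
  P-ε: {C1, C3, C4}
  P-ζ: {C2}
No single site covers all 5 demand points.
But {P-β, P-ε} covers everything, so the minimum is 2.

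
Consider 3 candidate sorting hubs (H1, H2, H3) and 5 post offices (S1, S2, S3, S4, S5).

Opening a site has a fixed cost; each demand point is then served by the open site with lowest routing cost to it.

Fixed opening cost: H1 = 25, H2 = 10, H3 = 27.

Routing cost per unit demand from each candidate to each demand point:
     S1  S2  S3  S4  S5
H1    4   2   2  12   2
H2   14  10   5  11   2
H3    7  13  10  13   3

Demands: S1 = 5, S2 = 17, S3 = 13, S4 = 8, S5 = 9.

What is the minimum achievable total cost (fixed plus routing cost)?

219

Open {H1}: assign each demand point to its cheapest open site.
  S1→H1 5×4=20, S2→H1 17×2=34, S3→H1 13×2=26, S4→H1 8×12=96, S5→H1 9×2=18
  routing cost 194, fixed 25 → total 219.
Compare {H1, H2}: routing cost 186 + fixed 35 = 221.
Compare {H1, H3}: routing cost 194 + fixed 52 = 246.
Compare {H1, H2, H3}: routing cost 186 + fixed 62 = 248.
All other subsets cost ≥ 221. Minimum total cost: 219.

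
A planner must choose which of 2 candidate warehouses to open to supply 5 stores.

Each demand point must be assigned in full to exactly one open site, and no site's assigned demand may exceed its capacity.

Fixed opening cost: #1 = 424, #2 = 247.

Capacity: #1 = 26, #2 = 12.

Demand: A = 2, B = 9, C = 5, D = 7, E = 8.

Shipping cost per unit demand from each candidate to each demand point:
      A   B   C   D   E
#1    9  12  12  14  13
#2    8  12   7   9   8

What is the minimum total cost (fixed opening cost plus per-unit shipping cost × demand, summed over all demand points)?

Open {#1, #2}; cheapest assignment that respects the capacities:
  #1 (cap 26, load 19): A, B, E — cost 2×9 + 9×12 + 8×13 = 230
  #2 (cap 12, load 12): C, D — cost 5×7 + 7×9 = 98
  Shipping 328, fixed 671 → total 999.
  Any other capacity-feasible assignment to {#1, #2} ships for at least 328.
Total demand is 31 and no other set of sites has combined capacity ≥ 31, so {#1, #2} is the only feasible choice of open sites. Minimum: 999.

999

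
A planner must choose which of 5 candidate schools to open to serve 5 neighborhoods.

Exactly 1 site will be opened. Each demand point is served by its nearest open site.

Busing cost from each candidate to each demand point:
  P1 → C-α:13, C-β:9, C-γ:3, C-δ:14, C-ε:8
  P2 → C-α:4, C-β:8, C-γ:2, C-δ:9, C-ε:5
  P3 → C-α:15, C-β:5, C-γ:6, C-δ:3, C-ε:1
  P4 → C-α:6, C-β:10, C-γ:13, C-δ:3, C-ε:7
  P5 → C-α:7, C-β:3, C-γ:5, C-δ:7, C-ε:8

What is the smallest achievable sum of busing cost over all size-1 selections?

28

Open {P2}.
  C-α→P2 4, C-β→P2 8, C-γ→P2 2, C-δ→P2 9, C-ε→P2 5  ⇒ total 28.
Compare {P3}: total 30.
Compare {P5}: total 30.
No size-1 selection does better; minimum is 28.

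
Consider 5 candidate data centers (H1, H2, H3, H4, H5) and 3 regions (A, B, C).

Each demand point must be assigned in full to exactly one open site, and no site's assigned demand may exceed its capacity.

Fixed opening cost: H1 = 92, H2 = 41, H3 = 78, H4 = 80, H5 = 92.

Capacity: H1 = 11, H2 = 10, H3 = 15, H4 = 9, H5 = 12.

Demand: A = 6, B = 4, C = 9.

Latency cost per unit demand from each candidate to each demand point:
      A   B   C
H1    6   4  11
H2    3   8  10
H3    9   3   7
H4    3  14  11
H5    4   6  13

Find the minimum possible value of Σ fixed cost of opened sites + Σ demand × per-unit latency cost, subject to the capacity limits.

212

Open {H2, H3}; cheapest assignment that respects the capacities:
  H2 (cap 10, load 6): A — cost 6×3 = 18
  H3 (cap 15, load 13): B, C — cost 4×3 + 9×7 = 75
  Shipping 93, fixed 119 → total 212.
  Any other capacity-feasible assignment to {H2, H3} ships for at least 93.
Compare {H3, H4}: its best feasible assignment gives total 251.
Compare {H3, H5}: its best feasible assignment gives total 269.
Every other set of open sites that can feasibly serve all demand totals ≥ 251 even under its best assignment. Minimum: 212.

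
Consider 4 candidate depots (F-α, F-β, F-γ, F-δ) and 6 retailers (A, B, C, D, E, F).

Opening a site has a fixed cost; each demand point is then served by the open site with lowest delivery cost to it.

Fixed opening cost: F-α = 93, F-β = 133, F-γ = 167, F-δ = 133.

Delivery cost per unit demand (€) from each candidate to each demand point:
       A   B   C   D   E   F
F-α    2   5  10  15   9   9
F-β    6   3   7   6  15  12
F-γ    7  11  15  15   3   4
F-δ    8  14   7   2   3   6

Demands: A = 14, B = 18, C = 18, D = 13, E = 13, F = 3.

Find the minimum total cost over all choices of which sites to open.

Open {F-α, F-δ}: assign each demand point to its cheapest open site.
  A→F-α 14×2=28, B→F-α 18×5=90, C→F-δ 18×7=126, D→F-δ 13×2=26, E→F-δ 13×3=39, F→F-δ 3×6=18
  delivery cost 327, fixed 226 → total 553.
Compare {F-β, F-δ}: delivery cost 347 + fixed 266 = 613.
Compare {F-α, F-β, F-δ}: delivery cost 291 + fixed 359 = 650.
Compare {F-α, F-β}: delivery cost 430 + fixed 226 = 656.
All other subsets cost ≥ 613. Minimum total cost: 553.

553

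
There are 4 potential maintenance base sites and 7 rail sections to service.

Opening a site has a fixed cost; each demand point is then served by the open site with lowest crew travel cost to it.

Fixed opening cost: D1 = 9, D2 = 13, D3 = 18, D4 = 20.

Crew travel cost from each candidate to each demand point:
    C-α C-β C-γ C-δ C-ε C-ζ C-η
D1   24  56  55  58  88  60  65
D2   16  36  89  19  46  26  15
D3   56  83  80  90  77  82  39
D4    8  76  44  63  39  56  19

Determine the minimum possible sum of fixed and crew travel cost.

Open {D2, D4}: assign each demand point to its cheapest open site.
  C-α→D4 8, C-β→D2 36, C-γ→D4 44, C-δ→D2 19, C-ε→D4 39, C-ζ→D2 26, C-η→D2 15
  crew travel cost 187, fixed 33 → total 220.
Compare {D1, D2, D4}: crew travel cost 187 + fixed 42 = 229.
Compare {D1, D2}: crew travel cost 213 + fixed 22 = 235.
Compare {D2, D3, D4}: crew travel cost 187 + fixed 51 = 238.
All other subsets cost ≥ 229. Minimum total cost: 220.

220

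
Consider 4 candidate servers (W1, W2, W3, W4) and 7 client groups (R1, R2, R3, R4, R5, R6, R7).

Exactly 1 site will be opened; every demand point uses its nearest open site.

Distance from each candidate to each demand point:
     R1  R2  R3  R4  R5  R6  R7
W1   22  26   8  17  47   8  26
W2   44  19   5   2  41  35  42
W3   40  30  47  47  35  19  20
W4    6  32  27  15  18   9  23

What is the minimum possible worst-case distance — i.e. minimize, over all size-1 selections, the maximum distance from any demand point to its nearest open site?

Open {W4}.
  Farthest demand point is R2 at distance 32 (to W4); all others are ≤ 32.
With {W2} the worst case is 44.
With {W1} the worst case is 47.
No size-1 selection achieves below 32.

32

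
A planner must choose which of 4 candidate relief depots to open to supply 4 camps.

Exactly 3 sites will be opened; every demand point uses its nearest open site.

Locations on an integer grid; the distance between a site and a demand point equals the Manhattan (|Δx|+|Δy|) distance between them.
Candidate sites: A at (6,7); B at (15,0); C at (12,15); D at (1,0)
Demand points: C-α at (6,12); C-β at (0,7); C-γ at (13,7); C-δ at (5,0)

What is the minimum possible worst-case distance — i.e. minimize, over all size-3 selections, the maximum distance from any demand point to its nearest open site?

7

Open {A, B, D}.
  Farthest demand point is C-γ at distance 7 (to A); all others are ≤ 7.
With {A, C, D} the worst case is 7.
With {A, B, C} the worst case is 8.
No size-3 selection achieves below 7.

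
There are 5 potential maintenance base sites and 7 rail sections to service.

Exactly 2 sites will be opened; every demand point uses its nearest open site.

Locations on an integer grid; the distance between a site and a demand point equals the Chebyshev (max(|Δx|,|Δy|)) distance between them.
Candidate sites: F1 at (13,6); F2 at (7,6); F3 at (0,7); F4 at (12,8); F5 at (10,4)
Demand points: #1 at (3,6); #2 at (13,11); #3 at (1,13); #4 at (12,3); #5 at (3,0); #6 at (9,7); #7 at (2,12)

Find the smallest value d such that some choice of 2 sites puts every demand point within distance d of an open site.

6

Open {F2, F3}.
  Farthest demand point is #2 at distance 6 (to F2); all others are ≤ 6.
With {F1, F2} the worst case is 7.
With {F1, F3} the worst case is 7.
No size-2 selection achieves below 6.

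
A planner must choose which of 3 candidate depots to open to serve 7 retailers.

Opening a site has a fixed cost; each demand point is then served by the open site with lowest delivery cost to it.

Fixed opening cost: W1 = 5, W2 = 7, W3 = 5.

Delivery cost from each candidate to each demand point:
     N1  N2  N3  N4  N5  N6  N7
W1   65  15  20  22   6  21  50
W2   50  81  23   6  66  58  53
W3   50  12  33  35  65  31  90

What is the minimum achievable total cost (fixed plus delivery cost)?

180

Open {W1, W2}: assign each demand point to its cheapest open site.
  N1→W2 50, N2→W1 15, N3→W1 20, N4→W2 6, N5→W1 6, N6→W1 21, N7→W1 50
  delivery cost 168, fixed 12 → total 180.
Compare {W1, W2, W3}: delivery cost 165 + fixed 17 = 182.
Compare {W1, W3}: delivery cost 181 + fixed 10 = 191.
Compare {W1}: delivery cost 199 + fixed 5 = 204.
All other subsets cost ≥ 182. Minimum total cost: 180.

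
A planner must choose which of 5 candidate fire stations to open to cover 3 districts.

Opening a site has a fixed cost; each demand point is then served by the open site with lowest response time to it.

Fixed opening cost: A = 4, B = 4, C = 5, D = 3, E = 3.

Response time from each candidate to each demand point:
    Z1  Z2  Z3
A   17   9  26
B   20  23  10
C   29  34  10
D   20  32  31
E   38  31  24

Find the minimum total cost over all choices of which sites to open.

44

Open {A, B}: assign each demand point to its cheapest open site.
  Z1→A 17, Z2→A 9, Z3→B 10
  response time 36, fixed 8 → total 44.
Compare {A, C}: response time 36 + fixed 9 = 45.
Compare {A, B, D}: response time 36 + fixed 11 = 47.
Compare {A, B, E}: response time 36 + fixed 11 = 47.
All other subsets cost ≥ 45. Minimum total cost: 44.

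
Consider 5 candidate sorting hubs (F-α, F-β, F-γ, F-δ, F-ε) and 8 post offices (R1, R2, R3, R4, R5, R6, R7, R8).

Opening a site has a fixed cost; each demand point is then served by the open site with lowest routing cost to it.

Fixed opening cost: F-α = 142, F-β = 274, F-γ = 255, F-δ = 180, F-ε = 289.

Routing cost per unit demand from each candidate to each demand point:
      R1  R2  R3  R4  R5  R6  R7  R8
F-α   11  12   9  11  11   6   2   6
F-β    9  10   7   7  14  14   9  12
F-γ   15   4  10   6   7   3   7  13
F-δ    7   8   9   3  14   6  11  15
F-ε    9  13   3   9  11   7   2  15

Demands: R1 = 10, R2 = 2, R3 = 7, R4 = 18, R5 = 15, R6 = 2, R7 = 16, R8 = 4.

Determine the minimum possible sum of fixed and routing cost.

Open {F-α, F-δ}: assign each demand point to its cheapest open site.
  R1→F-δ 10×7=70, R2→F-δ 2×8=16, R3→F-α 7×9=63, R4→F-δ 18×3=54, R5→F-α 15×11=165, R6→F-α 2×6=12, R7→F-α 16×2=32, R8→F-α 4×6=24
  routing cost 436, fixed 322 → total 758.
Compare {F-α}: routing cost 628 + fixed 142 = 770.
Compare {F-δ}: routing cost 661 + fixed 180 = 841.
Compare {F-α, F-γ}: routing cost 456 + fixed 397 = 853.
All other subsets cost ≥ 770. Minimum total cost: 758.

758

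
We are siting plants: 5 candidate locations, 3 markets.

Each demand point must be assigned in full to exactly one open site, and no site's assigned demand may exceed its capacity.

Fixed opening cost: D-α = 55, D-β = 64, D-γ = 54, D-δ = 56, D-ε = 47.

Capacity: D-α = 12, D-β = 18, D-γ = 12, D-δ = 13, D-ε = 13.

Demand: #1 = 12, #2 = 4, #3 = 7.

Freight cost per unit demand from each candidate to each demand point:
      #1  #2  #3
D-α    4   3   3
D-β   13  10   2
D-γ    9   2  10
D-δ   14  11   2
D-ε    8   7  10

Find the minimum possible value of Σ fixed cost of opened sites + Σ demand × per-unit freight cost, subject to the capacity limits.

217

Open {D-α, D-δ}; cheapest assignment that respects the capacities:
  D-α (cap 12, load 12): #1 — cost 12×4 = 48
  D-δ (cap 13, load 11): #2, #3 — cost 4×11 + 7×2 = 58
  Shipping 106, fixed 111 → total 217.
  Any other capacity-feasible assignment to {D-α, D-δ} ships for at least 106.
Compare {D-α, D-β}: its best feasible assignment gives total 221.
Compare {D-α, D-ε}: its best feasible assignment gives total 231.
Every other set of open sites that can feasibly serve all demand totals ≥ 221 even under its best assignment. Minimum: 217.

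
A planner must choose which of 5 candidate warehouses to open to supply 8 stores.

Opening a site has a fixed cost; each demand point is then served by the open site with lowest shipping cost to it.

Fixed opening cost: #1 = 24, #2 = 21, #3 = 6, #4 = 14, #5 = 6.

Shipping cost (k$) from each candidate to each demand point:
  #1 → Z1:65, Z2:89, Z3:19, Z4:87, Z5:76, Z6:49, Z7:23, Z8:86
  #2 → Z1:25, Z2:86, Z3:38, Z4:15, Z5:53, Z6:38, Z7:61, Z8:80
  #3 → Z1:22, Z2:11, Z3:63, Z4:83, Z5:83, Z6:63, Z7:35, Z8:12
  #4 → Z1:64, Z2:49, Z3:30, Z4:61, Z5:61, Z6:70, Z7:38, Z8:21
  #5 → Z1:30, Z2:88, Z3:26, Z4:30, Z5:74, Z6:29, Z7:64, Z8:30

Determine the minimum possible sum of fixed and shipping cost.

236

Open {#2, #3, #5}: assign each demand point to its cheapest open site.
  Z1→#3 22, Z2→#3 11, Z3→#5 26, Z4→#2 15, Z5→#2 53, Z6→#5 29, Z7→#3 35, Z8→#3 12
  shipping cost 203, fixed 33 → total 236.
Compare {#1, #2, #3, #5}: shipping cost 184 + fixed 57 = 241.
Compare {#1, #2, #3}: shipping cost 193 + fixed 51 = 244.
Compare {#2, #3, #4, #5}: shipping cost 203 + fixed 47 = 250.
All other subsets cost ≥ 241. Minimum total cost: 236.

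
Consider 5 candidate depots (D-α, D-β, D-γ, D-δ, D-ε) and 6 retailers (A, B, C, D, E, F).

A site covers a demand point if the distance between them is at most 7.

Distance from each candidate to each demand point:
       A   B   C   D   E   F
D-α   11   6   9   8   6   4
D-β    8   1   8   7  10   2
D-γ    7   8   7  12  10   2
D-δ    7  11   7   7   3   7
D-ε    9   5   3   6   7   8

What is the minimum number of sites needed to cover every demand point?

Coverage sets (demand points within 7 of each site):
  D-α: {B, E, F}
  D-β: {B, D, F}
  D-γ: {A, C, F}
  D-δ: {A, C, D, E, F}
  D-ε: {B, C, D, E}
No single site covers all 6 demand points.
But {D-α, D-δ} covers everything, so the minimum is 2.

2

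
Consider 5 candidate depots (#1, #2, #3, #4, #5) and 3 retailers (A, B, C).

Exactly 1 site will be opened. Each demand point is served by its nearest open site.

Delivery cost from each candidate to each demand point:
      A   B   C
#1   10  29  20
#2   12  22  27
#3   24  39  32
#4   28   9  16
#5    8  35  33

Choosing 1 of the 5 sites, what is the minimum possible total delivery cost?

Open {#4}.
  A→#4 28, B→#4 9, C→#4 16  ⇒ total 53.
Compare {#1}: total 59.
Compare {#2}: total 61.
No size-1 selection does better; minimum is 53.

53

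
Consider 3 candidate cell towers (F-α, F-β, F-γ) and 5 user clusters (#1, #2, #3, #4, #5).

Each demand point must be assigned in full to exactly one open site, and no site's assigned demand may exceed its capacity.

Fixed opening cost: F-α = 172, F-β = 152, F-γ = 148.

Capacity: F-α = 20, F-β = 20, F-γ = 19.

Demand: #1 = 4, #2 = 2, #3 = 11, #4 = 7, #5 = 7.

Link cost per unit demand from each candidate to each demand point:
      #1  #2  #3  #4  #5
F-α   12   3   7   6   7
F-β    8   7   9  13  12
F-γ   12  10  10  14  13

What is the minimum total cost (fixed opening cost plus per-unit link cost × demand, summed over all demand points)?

552

Open {F-α, F-β}; cheapest assignment that respects the capacities:
  F-α (cap 20, load 16): #2, #4, #5 — cost 2×3 + 7×6 + 7×7 = 97
  F-β (cap 20, load 15): #1, #3 — cost 4×8 + 11×9 = 131
  Shipping 228, fixed 324 → total 552.
  Any other capacity-feasible assignment to {F-α, F-β} ships for at least 228.
Compare {F-α, F-γ}: its best feasible assignment gives total 575.
Compare {F-β, F-γ}: its best feasible assignment gives total 631.
Every other set of open sites that can feasibly serve all demand totals ≥ 575 even under its best assignment. Minimum: 552.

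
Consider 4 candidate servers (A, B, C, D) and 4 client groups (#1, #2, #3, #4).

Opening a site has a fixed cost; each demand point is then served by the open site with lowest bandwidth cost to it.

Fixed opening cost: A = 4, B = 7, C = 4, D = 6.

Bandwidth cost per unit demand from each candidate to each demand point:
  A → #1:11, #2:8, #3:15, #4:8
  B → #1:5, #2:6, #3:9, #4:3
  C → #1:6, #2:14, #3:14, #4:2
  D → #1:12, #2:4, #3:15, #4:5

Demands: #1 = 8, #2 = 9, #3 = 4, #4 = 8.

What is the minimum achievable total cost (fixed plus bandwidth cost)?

Open {B, C, D}: assign each demand point to its cheapest open site.
  #1→B 8×5=40, #2→D 9×4=36, #3→B 4×9=36, #4→C 8×2=16
  bandwidth cost 128, fixed 17 → total 145.
Compare {B, D}: bandwidth cost 136 + fixed 13 = 149.
Compare {A, B, C, D}: bandwidth cost 128 + fixed 21 = 149.
Compare {A, B, D}: bandwidth cost 136 + fixed 17 = 153.
All other subsets cost ≥ 149. Minimum total cost: 145.

145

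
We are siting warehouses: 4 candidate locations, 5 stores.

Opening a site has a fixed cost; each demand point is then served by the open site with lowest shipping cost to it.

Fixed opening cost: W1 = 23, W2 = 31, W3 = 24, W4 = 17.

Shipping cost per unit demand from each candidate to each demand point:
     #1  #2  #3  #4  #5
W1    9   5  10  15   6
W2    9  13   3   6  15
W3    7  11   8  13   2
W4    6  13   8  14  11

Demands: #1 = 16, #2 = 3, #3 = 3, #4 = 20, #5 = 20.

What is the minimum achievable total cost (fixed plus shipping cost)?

Open {W2, W3}: assign each demand point to its cheapest open site.
  #1→W3 16×7=112, #2→W3 3×11=33, #3→W2 3×3=9, #4→W2 20×6=120, #5→W3 20×2=40
  shipping cost 314, fixed 55 → total 369.
Compare {W2, W3, W4}: shipping cost 298 + fixed 72 = 370.
Compare {W1, W2, W3}: shipping cost 296 + fixed 78 = 374.
Compare {W1, W2, W3, W4}: shipping cost 280 + fixed 95 = 375.
All other subsets cost ≥ 370. Minimum total cost: 369.

369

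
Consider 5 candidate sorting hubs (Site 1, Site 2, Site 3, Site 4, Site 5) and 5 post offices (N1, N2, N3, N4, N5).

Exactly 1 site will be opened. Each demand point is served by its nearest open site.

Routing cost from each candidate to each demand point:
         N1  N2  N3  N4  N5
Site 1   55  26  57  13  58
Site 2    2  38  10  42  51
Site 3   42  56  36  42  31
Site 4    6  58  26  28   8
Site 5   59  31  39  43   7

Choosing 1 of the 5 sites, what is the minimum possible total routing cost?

126

Open {Site 4}.
  N1→Site 4 6, N2→Site 4 58, N3→Site 4 26, N4→Site 4 28, N5→Site 4 8  ⇒ total 126.
Compare {Site 2}: total 143.
Compare {Site 5}: total 179.
No size-1 selection does better; minimum is 126.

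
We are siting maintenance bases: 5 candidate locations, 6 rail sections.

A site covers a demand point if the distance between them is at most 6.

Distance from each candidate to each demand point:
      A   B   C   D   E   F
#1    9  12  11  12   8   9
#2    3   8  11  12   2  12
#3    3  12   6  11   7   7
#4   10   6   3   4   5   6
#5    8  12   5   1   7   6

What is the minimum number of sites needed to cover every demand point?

Coverage sets (demand points within 6 of each site):
  #1: {}
  #2: {A, E}
  #3: {A, C}
  #4: {B, C, D, E, F}
  #5: {C, D, F}
No single site covers all 6 demand points.
But {#2, #4} covers everything, so the minimum is 2.

2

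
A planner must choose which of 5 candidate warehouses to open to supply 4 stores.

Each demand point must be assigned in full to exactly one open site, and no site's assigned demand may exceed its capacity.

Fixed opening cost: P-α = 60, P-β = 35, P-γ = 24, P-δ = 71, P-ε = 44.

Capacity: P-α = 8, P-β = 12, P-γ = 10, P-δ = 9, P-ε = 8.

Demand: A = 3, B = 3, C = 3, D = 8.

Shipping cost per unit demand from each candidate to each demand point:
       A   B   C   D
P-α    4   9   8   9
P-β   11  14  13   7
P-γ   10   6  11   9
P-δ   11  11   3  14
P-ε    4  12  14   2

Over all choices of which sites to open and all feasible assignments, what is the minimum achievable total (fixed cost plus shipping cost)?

165

Open {P-γ, P-ε}; cheapest assignment that respects the capacities:
  P-γ (cap 10, load 9): A, B, C — cost 3×10 + 3×6 + 3×11 = 81
  P-ε (cap 8, load 8): D — cost 8×2 = 16
  Shipping 97, fixed 68 → total 165.
  Any other capacity-feasible assignment to {P-γ, P-ε} ships for at least 97.
Compare {P-β, P-γ}: its best feasible assignment gives total 196.
Compare {P-α, P-γ, P-ε}: its best feasible assignment gives total 198.
Every other set of open sites that can feasibly serve all demand totals ≥ 196 even under its best assignment. Minimum: 165.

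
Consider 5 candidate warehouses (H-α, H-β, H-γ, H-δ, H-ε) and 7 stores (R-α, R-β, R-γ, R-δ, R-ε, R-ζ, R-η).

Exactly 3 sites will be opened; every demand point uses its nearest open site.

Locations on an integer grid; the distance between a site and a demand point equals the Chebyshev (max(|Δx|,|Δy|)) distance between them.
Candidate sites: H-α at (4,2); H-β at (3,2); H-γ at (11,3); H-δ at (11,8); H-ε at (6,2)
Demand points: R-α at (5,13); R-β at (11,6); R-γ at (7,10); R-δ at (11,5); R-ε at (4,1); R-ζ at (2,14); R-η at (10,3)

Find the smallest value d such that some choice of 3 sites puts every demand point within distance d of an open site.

Open {H-α, H-β, H-δ}.
  Farthest demand point is R-ζ at distance 9 (to H-δ); all others are ≤ 9.
With {H-α, H-γ, H-δ} the worst case is 9.
With {H-α, H-δ, H-ε} the worst case is 9.
No size-3 selection achieves below 9.

9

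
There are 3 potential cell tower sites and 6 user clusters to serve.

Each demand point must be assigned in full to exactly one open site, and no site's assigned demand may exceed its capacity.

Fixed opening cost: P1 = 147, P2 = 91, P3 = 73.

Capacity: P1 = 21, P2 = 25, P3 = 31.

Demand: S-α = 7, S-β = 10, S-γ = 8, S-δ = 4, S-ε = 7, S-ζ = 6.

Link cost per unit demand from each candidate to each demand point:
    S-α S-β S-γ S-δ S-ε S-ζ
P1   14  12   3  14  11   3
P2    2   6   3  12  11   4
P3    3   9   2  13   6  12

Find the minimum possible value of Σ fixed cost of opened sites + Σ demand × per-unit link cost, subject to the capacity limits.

372

Open {P2, P3}; cheapest assignment that respects the capacities:
  P2 (cap 25, load 23): S-α, S-β, S-ζ — cost 7×2 + 10×6 + 6×4 = 98
  P3 (cap 31, load 19): S-γ, S-δ, S-ε — cost 8×2 + 4×13 + 7×6 = 110
  Shipping 208, fixed 164 → total 372.
  Any other capacity-feasible assignment to {P2, P3} ships for at least 208.
Compare {P1, P3}: its best feasible assignment gives total 467.
Compare {P1, P2}: its best feasible assignment gives total 479.
Every other set of open sites that can feasibly serve all demand totals ≥ 467 even under its best assignment. Minimum: 372.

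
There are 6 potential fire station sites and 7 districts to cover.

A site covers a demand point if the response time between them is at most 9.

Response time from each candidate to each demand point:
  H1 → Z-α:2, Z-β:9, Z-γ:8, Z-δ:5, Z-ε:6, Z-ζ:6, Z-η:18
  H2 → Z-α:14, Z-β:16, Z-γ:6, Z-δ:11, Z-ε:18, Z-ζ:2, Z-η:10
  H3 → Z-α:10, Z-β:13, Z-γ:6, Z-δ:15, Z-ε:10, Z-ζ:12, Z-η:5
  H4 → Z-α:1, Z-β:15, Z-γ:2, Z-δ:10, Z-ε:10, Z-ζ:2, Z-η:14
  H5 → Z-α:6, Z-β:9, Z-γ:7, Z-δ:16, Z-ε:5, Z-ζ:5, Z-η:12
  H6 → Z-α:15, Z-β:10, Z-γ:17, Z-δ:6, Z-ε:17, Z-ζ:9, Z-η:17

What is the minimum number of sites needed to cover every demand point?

Coverage sets (demand points within 9 of each site):
  H1: {Z-α, Z-β, Z-γ, Z-δ, Z-ε, Z-ζ}
  H2: {Z-γ, Z-ζ}
  H3: {Z-γ, Z-η}
  H4: {Z-α, Z-γ, Z-ζ}
  H5: {Z-α, Z-β, Z-γ, Z-ε, Z-ζ}
  H6: {Z-δ, Z-ζ}
No single site covers all 7 demand points.
But {H1, H3} covers everything, so the minimum is 2.

2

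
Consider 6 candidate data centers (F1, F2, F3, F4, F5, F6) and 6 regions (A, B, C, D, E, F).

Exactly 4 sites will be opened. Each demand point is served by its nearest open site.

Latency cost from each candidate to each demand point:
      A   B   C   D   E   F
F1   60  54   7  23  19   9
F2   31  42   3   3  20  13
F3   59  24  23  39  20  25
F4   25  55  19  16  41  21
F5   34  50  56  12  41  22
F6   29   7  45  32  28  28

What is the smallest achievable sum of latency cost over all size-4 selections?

Open {F1, F2, F4, F6}.
  A→F4 25, B→F6 7, C→F2 3, D→F2 3, E→F1 19, F→F1 9  ⇒ total 66.
Compare {F1, F2, F3, F6}: total 70.
Compare {F1, F2, F5, F6}: total 70.
No size-4 selection does better; minimum is 66.

66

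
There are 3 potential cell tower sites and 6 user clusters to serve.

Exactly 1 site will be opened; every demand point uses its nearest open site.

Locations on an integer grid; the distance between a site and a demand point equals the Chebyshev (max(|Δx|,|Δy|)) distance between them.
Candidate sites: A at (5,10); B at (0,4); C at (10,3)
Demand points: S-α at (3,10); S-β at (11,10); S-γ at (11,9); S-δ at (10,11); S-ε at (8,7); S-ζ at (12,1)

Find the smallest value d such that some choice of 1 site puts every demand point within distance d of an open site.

8

Open {C}.
  Farthest demand point is S-δ at distance 8 (to C); all others are ≤ 8.
With {A} the worst case is 9.
With {B} the worst case is 12.
No size-1 selection achieves below 8.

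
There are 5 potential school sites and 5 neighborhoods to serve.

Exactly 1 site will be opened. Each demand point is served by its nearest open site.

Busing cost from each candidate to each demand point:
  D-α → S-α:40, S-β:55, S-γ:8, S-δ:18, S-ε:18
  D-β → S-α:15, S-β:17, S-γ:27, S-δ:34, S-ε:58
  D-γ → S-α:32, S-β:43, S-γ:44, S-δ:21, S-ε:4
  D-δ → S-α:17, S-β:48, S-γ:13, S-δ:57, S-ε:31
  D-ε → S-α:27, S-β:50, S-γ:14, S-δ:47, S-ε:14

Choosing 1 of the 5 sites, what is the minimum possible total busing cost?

139

Open {D-α}.
  S-α→D-α 40, S-β→D-α 55, S-γ→D-α 8, S-δ→D-α 18, S-ε→D-α 18  ⇒ total 139.
Compare {D-γ}: total 144.
Compare {D-β}: total 151.
No size-1 selection does better; minimum is 139.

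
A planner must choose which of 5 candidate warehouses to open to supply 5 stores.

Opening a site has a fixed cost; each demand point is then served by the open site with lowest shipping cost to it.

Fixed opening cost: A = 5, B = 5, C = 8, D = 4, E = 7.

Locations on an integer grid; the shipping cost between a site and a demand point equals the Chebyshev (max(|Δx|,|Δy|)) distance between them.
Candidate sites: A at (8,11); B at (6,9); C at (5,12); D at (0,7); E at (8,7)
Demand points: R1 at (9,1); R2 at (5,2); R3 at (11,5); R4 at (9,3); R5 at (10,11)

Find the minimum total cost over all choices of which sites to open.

29

Open {E}: assign each demand point to its cheapest open site.
  R1→E 6, R2→E 5, R3→E 3, R4→E 4, R5→E 4
  shipping cost 22, fixed 7 → total 29.
Compare {A, E}: shipping cost 20 + fixed 12 = 32.
Compare {D, E}: shipping cost 22 + fixed 11 = 33.
Compare {B, E}: shipping cost 22 + fixed 12 = 34.
All other subsets cost ≥ 32. Minimum total cost: 29.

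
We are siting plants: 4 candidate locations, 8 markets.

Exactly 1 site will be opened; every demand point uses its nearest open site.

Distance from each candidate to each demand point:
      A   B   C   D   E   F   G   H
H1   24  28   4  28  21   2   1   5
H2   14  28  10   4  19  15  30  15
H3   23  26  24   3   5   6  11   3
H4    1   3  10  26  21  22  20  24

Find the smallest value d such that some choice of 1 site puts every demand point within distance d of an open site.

26

Open {H3}.
  Farthest demand point is B at distance 26 (to H3); all others are ≤ 26.
With {H4} the worst case is 26.
With {H1} the worst case is 28.
No size-1 selection achieves below 26.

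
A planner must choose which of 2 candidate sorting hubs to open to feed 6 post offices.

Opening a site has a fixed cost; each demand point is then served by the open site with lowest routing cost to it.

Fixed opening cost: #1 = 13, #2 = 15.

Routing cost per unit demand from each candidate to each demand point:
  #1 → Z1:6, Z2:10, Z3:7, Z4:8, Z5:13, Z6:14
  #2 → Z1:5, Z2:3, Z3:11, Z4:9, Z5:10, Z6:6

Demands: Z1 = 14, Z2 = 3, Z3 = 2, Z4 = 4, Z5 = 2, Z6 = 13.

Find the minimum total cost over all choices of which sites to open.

250

Open {#2}: assign each demand point to its cheapest open site.
  Z1→#2 14×5=70, Z2→#2 3×3=9, Z3→#2 2×11=22, Z4→#2 4×9=36, Z5→#2 2×10=20, Z6→#2 13×6=78
  routing cost 235, fixed 15 → total 250.
Compare {#1, #2}: routing cost 223 + fixed 28 = 251.
Compare {#1}: routing cost 368 + fixed 13 = 381.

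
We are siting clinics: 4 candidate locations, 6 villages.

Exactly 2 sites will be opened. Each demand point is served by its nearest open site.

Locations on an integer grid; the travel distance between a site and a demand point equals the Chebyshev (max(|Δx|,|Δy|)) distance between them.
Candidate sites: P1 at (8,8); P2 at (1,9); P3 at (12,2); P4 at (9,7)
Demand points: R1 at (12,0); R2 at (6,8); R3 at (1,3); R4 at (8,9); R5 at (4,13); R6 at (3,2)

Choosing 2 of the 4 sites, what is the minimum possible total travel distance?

Open {P1, P3}.
  R1→P3 2, R2→P1 2, R3→P1 7, R4→P1 1, R5→P1 5, R6→P1 6  ⇒ total 23.
Compare {P1, P2}: total 27.
Compare {P3, P4}: total 27.
No size-2 selection does better; minimum is 23.

23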